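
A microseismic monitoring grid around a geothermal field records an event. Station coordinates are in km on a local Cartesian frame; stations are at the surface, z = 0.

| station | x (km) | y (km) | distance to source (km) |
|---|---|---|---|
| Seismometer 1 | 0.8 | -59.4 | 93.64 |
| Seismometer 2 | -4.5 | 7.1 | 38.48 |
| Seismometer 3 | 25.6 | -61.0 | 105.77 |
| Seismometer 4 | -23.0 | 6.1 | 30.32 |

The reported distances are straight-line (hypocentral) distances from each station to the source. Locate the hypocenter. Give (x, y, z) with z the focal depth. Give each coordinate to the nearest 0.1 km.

Each station gives a sphere (x−x_i)² + (y−y_i)² + z² = d_i² (stations at z=0).
Subtracting the Seismometer 1 sphere from Seismometer 2 and Seismometer 3: z² cancels, leaving linear equations in x and y:
-10.6 x + 133.0 y = 3829.40
49.6 x − 3.2 y = -1571.48
Solving: x ≈ -29.980, y ≈ 26.403 km (keep extra digits for the depth step; rounded: -30.0, 26.4).
Then from the Seismometer 1 sphere: z² = 93.64² − (x − 0.8)² − (y + 59.4)² with x = -29.980, y = 26.403, so z ≈ 21.422 ≈ 21.4 km.

(-30.0, 26.4, 21.4)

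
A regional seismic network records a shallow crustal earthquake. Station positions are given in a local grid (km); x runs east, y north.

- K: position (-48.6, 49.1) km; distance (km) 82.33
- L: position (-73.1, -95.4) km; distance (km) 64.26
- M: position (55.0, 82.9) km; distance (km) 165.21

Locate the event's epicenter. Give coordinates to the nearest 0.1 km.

Circle about each station: (x + 48.6)² + (y − 49.1)² = 82.33²; (x + 73.1)² + (y + 95.4)² = 64.26²; (x − 55.0)² + (y − 82.9)² = 165.21².
Subtracting pairs of circle equations eliminates x²+y² and gives linear equations (the radical axes):
-49.0 x − 289.0 y = 12320.88
207.2 x + 67.6 y = -15391.48
Solving the 2×2 system: x ≈ -63.9, y ≈ -31.8 km.

(-63.9, -31.8)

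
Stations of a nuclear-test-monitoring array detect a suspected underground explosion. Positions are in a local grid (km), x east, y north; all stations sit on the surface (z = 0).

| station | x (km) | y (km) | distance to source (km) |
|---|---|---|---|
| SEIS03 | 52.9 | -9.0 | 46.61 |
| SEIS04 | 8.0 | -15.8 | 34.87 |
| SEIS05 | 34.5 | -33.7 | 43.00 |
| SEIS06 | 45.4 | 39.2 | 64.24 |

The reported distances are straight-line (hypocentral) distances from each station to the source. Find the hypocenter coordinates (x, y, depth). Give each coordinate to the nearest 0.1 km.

Each station gives a sphere (x−x_i)² + (y−y_i)² + z² = d_i² (stations at z=0).
Subtracting the SEIS03 sphere from SEIS04 and SEIS05: z² cancels, leaving linear equations in x and y:
-89.8 x − 13.6 y = -1609.19
-36.8 x − 49.4 y = -229.98
Solving: x ≈ 19.404, y ≈ -9.799 km (keep extra digits for the depth step; rounded: 19.4, -9.8).
Then from the SEIS03 sphere: z² = 46.61² − (x − 52.9)² − (y + 9.0)² with x = 19.404, y = -9.799, so z ≈ 32.402 ≈ 32.4 km.

x ≈ 19.4 km, y ≈ -9.8 km, depth ≈ 32.4 km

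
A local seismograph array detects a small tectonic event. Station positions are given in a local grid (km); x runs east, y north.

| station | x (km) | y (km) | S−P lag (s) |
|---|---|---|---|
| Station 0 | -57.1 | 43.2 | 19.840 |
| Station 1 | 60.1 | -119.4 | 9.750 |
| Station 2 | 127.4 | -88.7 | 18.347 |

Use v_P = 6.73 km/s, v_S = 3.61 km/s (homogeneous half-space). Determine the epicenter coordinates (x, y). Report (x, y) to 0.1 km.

x ≈ -14.5 km, y ≈ -105.3 km

Distance from S−P lag: d = Δt · v_P v_S / (v_P − v_S) = Δt · (6.73·3.61)/(6.73−3.61) ≈ 7.7870·Δt.
So d_Station 0 = 154.49, d_Station 1 = 75.92, d_Station 2 = 142.87 km.
Circle about each station: (x + 57.1)² + (y − 43.2)² = 154.49²; (x − 60.1)² + (y + 119.4)² = 75.92²; (x − 127.4)² + (y + 88.7)² = 142.87².
Subtracting the Station 0 equation from the Station 1 and Station 2 equations removes the quadratic terms:
234.4 x − 325.2 y = 30845.03
369.0 x − 263.8 y = 22427.12
Solving the 2×2 system: x ≈ -14.5, y ≈ -105.3 km.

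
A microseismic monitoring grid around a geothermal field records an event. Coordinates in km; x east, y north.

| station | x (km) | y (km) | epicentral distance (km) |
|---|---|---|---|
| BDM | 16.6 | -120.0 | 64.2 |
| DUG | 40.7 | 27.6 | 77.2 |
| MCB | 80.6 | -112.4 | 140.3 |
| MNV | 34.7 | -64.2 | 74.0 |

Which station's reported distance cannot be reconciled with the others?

BDM

Solve using three stations at a time. Using DUG, MCB, MNV (subtract circle equations pairwise → linear system) gives (x, y) ≈ (-22.3, -17.0).
Distances from that point to each station vs reported:
  BDM: calculated 110.1 vs reported 64.2 → residual 45.9 km
  DUG: calculated 77.2 vs reported 77.2 → residual 0.0 km
  MCB: calculated 140.3 vs reported 140.3 → residual 0.0 km
  MNV: calculated 74.0 vs reported 74.0 → residual 0.0 km
DUG, MCB, MNV are mutually consistent (residuals ≈ 0); BDM is off by 45.9 km.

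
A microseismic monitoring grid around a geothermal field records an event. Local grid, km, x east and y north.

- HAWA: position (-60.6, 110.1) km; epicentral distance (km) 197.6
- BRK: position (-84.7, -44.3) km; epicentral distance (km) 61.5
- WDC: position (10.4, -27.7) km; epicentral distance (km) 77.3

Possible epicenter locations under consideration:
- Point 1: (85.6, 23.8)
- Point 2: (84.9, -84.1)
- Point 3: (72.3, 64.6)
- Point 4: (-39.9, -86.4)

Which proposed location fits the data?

For each candidate, compare |candidate − station| to the reported distance:
Point 1: residuals HAWA 27.8, BRK 121.9, WDC 13.8 → max 121.9 km
Point 2: residuals HAWA 45.1, BRK 112.7, WDC 16.1 → max 112.7 km
Point 3: residuals HAWA 57.1, BRK 129.6, WDC 33.8 → max 129.6 km
Point 4: residuals HAWA 0.0, BRK 0.0, WDC 0.0 → max 0.0 km
Only Point 4 has all residuals ≈ 0.

Point 4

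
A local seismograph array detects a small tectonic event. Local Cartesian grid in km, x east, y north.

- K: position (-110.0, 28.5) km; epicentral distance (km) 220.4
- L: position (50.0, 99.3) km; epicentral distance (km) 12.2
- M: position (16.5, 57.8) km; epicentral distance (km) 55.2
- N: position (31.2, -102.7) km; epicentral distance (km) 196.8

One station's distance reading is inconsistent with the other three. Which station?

K

Solve using three stations at a time. Using L, M, N (subtract circle equations pairwise → linear system) gives (x, y) ≈ (59.8, 92.0).
Distances from that point to each station vs reported:
  K: calculated 181.3 vs reported 220.4 → residual 39.1 km
  L: calculated 12.2 vs reported 12.2 → residual 0.0 km
  M: calculated 55.2 vs reported 55.2 → residual 0.0 km
  N: calculated 196.8 vs reported 196.8 → residual 0.0 km
L, M, N are mutually consistent (residuals ≈ 0); K is off by 39.1 km.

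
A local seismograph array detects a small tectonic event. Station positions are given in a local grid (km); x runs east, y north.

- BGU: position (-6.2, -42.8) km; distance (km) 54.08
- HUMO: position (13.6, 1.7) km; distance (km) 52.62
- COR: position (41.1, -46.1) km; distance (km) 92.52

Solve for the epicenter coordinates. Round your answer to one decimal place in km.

(-39.0, 0.2)

Circle about each station: (x + 6.2)² + (y + 42.8)² = 54.08²; (x − 13.6)² + (y − 1.7)² = 52.62²; (x − 41.1)² + (y + 46.1)² = 92.52².
Subtracting the BGU equation from the HUMO and COR equations removes the quadratic terms:
39.6 x + 89.0 y = -1526.65
94.6 x − 6.6 y = -3691.16
Solving the 2×2 system: x ≈ -39.0, y ≈ 0.2 km.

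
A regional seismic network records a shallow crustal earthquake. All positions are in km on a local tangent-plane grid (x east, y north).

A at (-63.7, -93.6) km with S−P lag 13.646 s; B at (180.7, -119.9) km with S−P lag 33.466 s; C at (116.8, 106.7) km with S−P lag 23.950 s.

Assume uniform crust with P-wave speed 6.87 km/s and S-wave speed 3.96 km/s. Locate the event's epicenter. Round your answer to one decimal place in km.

Distance from S−P lag: d = Δt · v_P v_S / (v_P − v_S) = Δt · (6.87·3.96)/(6.87−3.96) ≈ 9.3489·Δt.
So d_A = 127.57, d_B = 312.87, d_C = 223.91 km.
Circle about each station: (x + 63.7)² + (y + 93.6)² = 127.57²; (x − 180.7)² + (y + 119.9)² = 312.87²; (x − 116.8)² + (y − 106.7)² = 223.91².
Subtracting the A equation from the B and C equations removes the quadratic terms:
488.8 x − 52.6 y = -47403.68
361.0 x + 400.6 y = -21653.10
Solving the 2×2 system: x ≈ -93.7, y ≈ 30.4 km.

x ≈ -93.7 km, y ≈ 30.4 km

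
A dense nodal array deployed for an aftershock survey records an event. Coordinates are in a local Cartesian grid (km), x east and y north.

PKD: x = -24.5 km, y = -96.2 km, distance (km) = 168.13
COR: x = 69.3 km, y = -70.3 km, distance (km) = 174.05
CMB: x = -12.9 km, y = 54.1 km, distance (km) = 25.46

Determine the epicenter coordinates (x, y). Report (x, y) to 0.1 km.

(-31.2, 71.8)

Circle about each station: (x + 24.5)² + (y + 96.2)² = 168.13²; (x − 69.3)² + (y + 70.3)² = 174.05²; (x + 12.9)² + (y − 54.1)² = 25.46².
Subtracting the PKD equation from the COR and CMB equations removes the quadratic terms:
187.6 x + 51.8 y = -2135.82
23.2 x + 300.6 y = 20858.02
Solving the 2×2 system: x ≈ -31.2, y ≈ 71.8 km.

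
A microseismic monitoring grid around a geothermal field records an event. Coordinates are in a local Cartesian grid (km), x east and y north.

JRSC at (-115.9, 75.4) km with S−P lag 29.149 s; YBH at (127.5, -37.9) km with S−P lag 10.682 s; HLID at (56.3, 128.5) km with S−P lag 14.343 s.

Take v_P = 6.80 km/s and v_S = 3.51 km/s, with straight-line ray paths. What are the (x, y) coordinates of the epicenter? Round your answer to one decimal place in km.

Distance from S−P lag: d = Δt · v_P v_S / (v_P − v_S) = Δt · (6.80·3.51)/(6.80−3.51) ≈ 7.2547·Δt.
So d_JRSC = 211.47, d_YBH = 77.49, d_HLID = 104.05 km.
Circle about each station: (x + 115.9)² + (y − 75.4)² = 211.47²; (x − 127.5)² + (y + 37.9)² = 77.49²; (x − 56.3)² + (y − 128.5)² = 104.05².
Subtracting the JRSC equation from the YBH and HLID equations removes the quadratic terms:
486.8 x − 226.6 y = 37289.55
344.4 x + 106.2 y = 34457.13
Solving the 2×2 system: x ≈ 90.7, y ≈ 30.3 km.
Check against JRSC (with the unrounded x, y): √((x + 115.9)²+(y − 75.4)²) = 211.47 ≈ 211.47 km. ✓

x ≈ 90.7 km, y ≈ 30.3 km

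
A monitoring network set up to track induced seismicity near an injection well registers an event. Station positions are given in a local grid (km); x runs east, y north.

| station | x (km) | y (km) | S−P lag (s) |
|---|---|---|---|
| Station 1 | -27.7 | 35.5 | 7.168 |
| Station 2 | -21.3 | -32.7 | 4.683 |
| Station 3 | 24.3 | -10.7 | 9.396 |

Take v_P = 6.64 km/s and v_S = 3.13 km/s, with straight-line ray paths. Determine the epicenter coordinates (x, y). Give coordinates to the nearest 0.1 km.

(-31.2, -6.8)

Distance from S−P lag: d = Δt · v_P v_S / (v_P − v_S) = Δt · (6.64·3.13)/(6.64−3.13) ≈ 5.9211·Δt.
So d_Station 1 = 42.44, d_Station 2 = 27.73, d_Station 3 = 55.64 km.
Circle about each station: (x + 27.7)² + (y − 35.5)² = 42.44²; (x + 21.3)² + (y + 32.7)² = 27.73²; (x − 24.3)² + (y + 10.7)² = 55.64².
Subtracting pairs of circle equations eliminates x²+y² and gives linear equations (the radical axes):
12.8 x − 136.4 y = 527.64
104.0 x − 92.4 y = -2617.22
Solving the 2×2 system: x ≈ -31.2, y ≈ -6.8 km.
Check against Station 1 (with the unrounded x, y): √((x + 27.7)²+(y − 35.5)²) = 42.44 ≈ 42.44 km. ✓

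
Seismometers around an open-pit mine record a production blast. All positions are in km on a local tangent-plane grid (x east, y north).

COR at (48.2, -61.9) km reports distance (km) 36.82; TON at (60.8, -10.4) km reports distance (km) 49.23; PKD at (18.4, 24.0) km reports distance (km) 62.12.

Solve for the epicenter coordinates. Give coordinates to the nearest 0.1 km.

Circle about each station: (x − 48.2)² + (y + 61.9)² = 36.82²; (x − 60.8)² + (y + 10.4)² = 49.23²; (x − 18.4)² + (y − 24.0)² = 62.12².
Subtracting the COR equation from the TON and PKD equations removes the quadratic terms:
25.2 x + 103.0 y = -3417.93
-59.6 x + 171.8 y = -7743.47
Solving the 2×2 system: x ≈ 20.1, y ≈ -38.1 km.

x ≈ 20.1 km, y ≈ -38.1 km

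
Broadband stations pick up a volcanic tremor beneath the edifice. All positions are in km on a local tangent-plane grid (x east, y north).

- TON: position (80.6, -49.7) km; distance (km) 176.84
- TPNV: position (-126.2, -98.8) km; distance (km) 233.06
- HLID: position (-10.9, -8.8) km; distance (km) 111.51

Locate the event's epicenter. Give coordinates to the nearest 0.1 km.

Circle about each station: (x − 80.6)² + (y + 49.7)² = 176.84²; (x + 126.2)² + (y + 98.8)² = 233.06²; (x + 10.9)² + (y + 8.8)² = 111.51².
Subtracting pairs of circle equations eliminates x²+y² and gives linear equations (the radical axes):
-413.6 x − 98.2 y = -6323.15
-183.0 x + 81.8 y = 10067.71
Solving the 2×2 system: x ≈ -9.1, y ≈ 102.7 km.

(-9.1, 102.7)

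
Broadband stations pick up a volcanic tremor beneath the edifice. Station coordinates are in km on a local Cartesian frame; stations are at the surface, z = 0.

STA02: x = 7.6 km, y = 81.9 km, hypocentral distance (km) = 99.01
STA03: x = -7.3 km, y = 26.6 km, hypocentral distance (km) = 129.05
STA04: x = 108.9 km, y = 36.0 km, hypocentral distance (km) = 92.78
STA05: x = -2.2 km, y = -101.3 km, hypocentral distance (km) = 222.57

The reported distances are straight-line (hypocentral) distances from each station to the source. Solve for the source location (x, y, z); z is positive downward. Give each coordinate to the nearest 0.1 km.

Each station gives a sphere (x−x_i)² + (y−y_i)² + z² = d_i² (stations at z=0).
Subtracting the STA02 sphere from STA03 and STA04: z² cancels, leaving linear equations in x and y:
-29.8 x − 110.6 y = -12855.44
202.6 x − 91.8 y = 7584.69
Solving: x ≈ 80.300, y ≈ 94.598 km (keep extra digits for the depth step; rounded: 80.3, 94.6).
Then from the STA02 sphere: z² = 99.01² − (x − 7.6)² − (y − 81.9)² with x = 80.300, y = 94.598, so z ≈ 66.003 ≈ 66.0 km.

x ≈ 80.3 km, y ≈ 94.6 km, depth ≈ 66.0 km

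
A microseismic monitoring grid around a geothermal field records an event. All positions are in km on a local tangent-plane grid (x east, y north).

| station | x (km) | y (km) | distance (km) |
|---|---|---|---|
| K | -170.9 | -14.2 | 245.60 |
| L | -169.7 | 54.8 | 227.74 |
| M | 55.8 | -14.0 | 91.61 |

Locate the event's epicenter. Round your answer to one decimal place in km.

Circle about each station: (x + 170.9)² + (y + 14.2)² = 245.60²; (x + 169.7)² + (y − 54.8)² = 227.74²; (x − 55.8)² + (y + 14.0)² = 91.61².
Subtracting the K equation from the L and M equations removes the quadratic terms:
2.4 x + 138.0 y = 10846.53
453.4 x + 0.4 y = 25828.16
Solving the 2×2 system: x ≈ 56.9, y ≈ 77.6 km.

x ≈ 56.9 km, y ≈ 77.6 km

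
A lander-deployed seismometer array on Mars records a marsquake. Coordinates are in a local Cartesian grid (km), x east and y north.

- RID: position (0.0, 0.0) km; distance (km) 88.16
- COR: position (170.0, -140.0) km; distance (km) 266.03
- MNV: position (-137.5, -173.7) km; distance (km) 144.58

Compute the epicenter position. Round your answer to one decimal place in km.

x ≈ -77.4 km, y ≈ -42.2 km

Circle about each station: x² + y² = 88.16²; (x − 170.0)² + (y + 140.0)² = 266.03²; (x + 137.5)² + (y + 173.7)² = 144.58².
Subtracting pairs of circle equations eliminates x²+y² and gives linear equations (the radical axes):
340.0 x − 280.0 y = -14499.78
-275.0 x − 347.4 y = 35946.75
Solving the 2×2 system: x ≈ -77.4, y ≈ -42.2 km.
Check against RID (with the unrounded x, y): √(x²+y²) = 88.16 ≈ 88.16 km. ✓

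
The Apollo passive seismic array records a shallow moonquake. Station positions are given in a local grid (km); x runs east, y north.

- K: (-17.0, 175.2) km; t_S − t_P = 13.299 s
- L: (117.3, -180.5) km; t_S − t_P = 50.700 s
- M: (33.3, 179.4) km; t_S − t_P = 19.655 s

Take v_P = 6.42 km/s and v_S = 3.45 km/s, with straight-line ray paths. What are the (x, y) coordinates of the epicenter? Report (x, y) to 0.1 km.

Distance from S−P lag: d = Δt · v_P v_S / (v_P − v_S) = Δt · (6.42·3.45)/(6.42−3.45) ≈ 7.4576·Δt.
So d_K = 99.18, d_L = 378.10, d_M = 146.58 km.
Circle about each station: (x + 17.0)² + (y − 175.2)² = 99.18²; (x − 117.3)² + (y + 180.5)² = 378.10²; (x − 33.3)² + (y − 179.4)² = 146.58².
Subtracting the K equation from the L and M equations removes the quadratic terms:
268.6 x − 711.4 y = -117767.44
100.6 x + 8.4 y = -9339.81
Solving the 2×2 system: x ≈ -103.4, y ≈ 126.5 km.

x ≈ -103.4 km, y ≈ 126.5 km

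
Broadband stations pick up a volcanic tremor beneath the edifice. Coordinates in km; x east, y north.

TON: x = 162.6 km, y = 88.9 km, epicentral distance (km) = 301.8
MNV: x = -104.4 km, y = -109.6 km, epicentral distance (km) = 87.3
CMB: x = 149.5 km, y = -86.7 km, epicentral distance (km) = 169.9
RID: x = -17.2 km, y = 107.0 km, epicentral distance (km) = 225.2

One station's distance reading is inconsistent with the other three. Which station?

Solve using three stations at a time. Using MNV, CMB, RID (subtract circle equations pairwise → linear system) gives (x, y) ≈ (-17.5, -118.2).
Distances from that point to each station vs reported:
  TON: calculated 274.5 vs reported 301.8 → residual 27.3 km
  MNV: calculated 87.3 vs reported 87.3 → residual 0.0 km
  CMB: calculated 169.9 vs reported 169.9 → residual 0.0 km
  RID: calculated 225.2 vs reported 225.2 → residual 0.0 km
MNV, CMB, RID are mutually consistent (residuals ≈ 0); TON is off by 27.3 km.

TON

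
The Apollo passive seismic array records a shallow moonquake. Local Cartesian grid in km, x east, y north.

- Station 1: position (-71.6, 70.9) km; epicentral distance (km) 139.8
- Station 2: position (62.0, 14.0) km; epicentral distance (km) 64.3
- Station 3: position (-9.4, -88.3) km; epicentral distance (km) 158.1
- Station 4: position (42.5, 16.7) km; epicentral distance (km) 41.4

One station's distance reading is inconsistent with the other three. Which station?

Station 2

Solve using three stations at a time. Using Station 1, Station 3, Station 4 (subtract circle equations pairwise → linear system) gives (x, y) ≈ (66.7, 50.3).
Distances from that point to each station vs reported:
  Station 1: calculated 139.8 vs reported 139.8 → residual 0.0 km
  Station 2: calculated 36.6 vs reported 64.3 → residual 27.7 km
  Station 3: calculated 158.1 vs reported 158.1 → residual 0.0 km
  Station 4: calculated 41.4 vs reported 41.4 → residual 0.0 km
Station 1, Station 3, Station 4 are mutually consistent (residuals ≈ 0); Station 2 is off by 27.7 km.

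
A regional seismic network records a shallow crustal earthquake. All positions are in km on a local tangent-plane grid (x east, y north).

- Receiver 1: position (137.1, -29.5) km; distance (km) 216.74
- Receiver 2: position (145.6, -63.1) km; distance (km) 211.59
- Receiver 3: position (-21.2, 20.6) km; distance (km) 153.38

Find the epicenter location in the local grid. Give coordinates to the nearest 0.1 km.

Circle about each station: (x − 137.1)² + (y + 29.5)² = 216.74²; (x − 145.6)² + (y + 63.1)² = 211.59²; (x + 21.2)² + (y − 20.6)² = 153.38².
Subtracting the Receiver 1 equation from the Receiver 2 and Receiver 3 equations removes the quadratic terms:
17.0 x − 67.2 y = 7720.21
-316.6 x + 100.2 y = 4657.94
Solving the 2×2 system: x ≈ -55.5, y ≈ -128.9 km.

(-55.5, -128.9)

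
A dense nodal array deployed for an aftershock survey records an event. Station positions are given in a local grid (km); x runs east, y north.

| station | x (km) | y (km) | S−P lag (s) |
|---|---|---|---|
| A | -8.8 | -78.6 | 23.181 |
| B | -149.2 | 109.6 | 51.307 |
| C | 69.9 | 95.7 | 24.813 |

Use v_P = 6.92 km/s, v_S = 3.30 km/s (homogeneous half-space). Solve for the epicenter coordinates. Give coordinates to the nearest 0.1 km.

Distance from S−P lag: d = Δt · v_P v_S / (v_P − v_S) = Δt · (6.92·3.30)/(6.92−3.30) ≈ 6.3083·Δt.
So d_A = 146.23, d_B = 323.66, d_C = 156.53 km.
Circle about each station: (x + 8.8)² + (y + 78.6)² = 146.23²; (x + 149.2)² + (y − 109.6)² = 323.66²; (x − 69.9)² + (y − 95.7)² = 156.53².
Subtracting pairs of circle equations eliminates x²+y² and gives linear equations (the radical axes):
-280.8 x + 376.4 y = -55355.18
157.4 x + 348.6 y = 4670.67
Solving the 2×2 system: x ≈ 134.0, y ≈ -47.1 km.
Check against A (with the unrounded x, y): √((x + 8.8)²+(y + 78.6)²) = 146.23 ≈ 146.23 km. ✓

x ≈ 134.0 km, y ≈ -47.1 km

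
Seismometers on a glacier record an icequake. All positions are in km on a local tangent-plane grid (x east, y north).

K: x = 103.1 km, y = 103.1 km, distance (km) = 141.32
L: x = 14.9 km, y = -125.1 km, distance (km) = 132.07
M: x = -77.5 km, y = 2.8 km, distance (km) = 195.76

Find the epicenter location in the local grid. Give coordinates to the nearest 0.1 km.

Circle about each station: (x − 103.1)² + (y − 103.1)² = 141.32²; (x − 14.9)² + (y + 125.1)² = 132.07²; (x + 77.5)² + (y − 2.8)² = 195.76².
Subtracting the K equation from the L and M equations removes the quadratic terms:
-176.4 x − 456.4 y = -2858.34
-361.2 x − 200.6 y = -33595.77
Solving the 2×2 system: x ≈ 114.0, y ≈ -37.8 km.
Check against K (with the unrounded x, y): √((x − 103.1)²+(y − 103.1)²) = 141.32 ≈ 141.32 km. ✓

114.0 km east, -37.8 km north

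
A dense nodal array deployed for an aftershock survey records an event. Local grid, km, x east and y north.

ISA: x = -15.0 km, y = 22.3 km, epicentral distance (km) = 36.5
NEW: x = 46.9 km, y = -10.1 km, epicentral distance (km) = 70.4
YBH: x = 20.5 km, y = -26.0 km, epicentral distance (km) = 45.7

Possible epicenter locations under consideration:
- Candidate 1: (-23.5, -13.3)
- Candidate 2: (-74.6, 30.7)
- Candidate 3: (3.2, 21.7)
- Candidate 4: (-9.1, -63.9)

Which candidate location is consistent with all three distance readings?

For each candidate, compare |candidate − station| to the reported distance:
Candidate 1: residuals ISA 0.1, NEW 0.1, YBH 0.1 → max 0.1 km
Candidate 2: residuals ISA 23.7, NEW 57.8, YBH 65.0 → max 65.0 km
Candidate 3: residuals ISA 18.3, NEW 16.4, YBH 5.0 → max 18.3 km
Candidate 4: residuals ISA 49.9, NEW 7.3, YBH 2.4 → max 49.9 km
Only Candidate 1 has all residuals ≈ 0.

Candidate 1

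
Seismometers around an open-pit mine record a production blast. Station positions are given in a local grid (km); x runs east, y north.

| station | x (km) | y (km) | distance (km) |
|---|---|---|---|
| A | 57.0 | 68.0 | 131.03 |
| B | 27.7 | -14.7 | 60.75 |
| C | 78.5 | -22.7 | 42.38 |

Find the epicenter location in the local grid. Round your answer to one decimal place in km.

Circle about each station: (x − 57.0)² + (y − 68.0)² = 131.03²; (x − 27.7)² + (y + 14.7)² = 60.75²; (x − 78.5)² + (y + 22.7)² = 42.38².
Subtracting pairs of circle equations eliminates x²+y² and gives linear equations (the radical axes):
-58.6 x − 165.4 y = 6588.68
43.0 x − 181.4 y = 14177.34
Solving the 2×2 system: x ≈ 64.8, y ≈ -62.8 km.

x ≈ 64.8 km, y ≈ -62.8 km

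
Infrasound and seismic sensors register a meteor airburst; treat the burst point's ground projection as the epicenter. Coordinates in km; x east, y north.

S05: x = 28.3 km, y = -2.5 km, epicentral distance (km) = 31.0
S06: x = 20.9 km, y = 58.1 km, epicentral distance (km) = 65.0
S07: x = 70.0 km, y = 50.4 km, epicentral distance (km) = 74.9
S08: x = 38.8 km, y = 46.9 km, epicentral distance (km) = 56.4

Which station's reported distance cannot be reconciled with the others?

Solve using three stations at a time. Using S06, S07, S08 (subtract circle equations pairwise → linear system) gives (x, y) ≈ (21.7, -7.1).
Distances from that point to each station vs reported:
  S05: calculated 8.0 vs reported 31.0 → residual 23.0 km
  S06: calculated 65.2 vs reported 65.0 → residual 0.2 km
  S07: calculated 75.1 vs reported 74.9 → residual 0.2 km
  S08: calculated 56.6 vs reported 56.4 → residual 0.2 km
S06, S07, S08 are mutually consistent (residuals ≈ 0); S05 is off by 23.0 km.

S05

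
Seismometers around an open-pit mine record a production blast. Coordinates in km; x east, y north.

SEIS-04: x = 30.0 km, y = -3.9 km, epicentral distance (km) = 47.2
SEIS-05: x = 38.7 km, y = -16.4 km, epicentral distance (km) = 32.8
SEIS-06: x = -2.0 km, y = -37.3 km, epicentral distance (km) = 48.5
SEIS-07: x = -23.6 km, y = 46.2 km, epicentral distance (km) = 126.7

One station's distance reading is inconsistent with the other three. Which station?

SEIS-07

Solve using three stations at a time. Using SEIS-04, SEIS-05, SEIS-06 (subtract circle equations pairwise → linear system) gives (x, y) ≈ (45.2, -48.7).
Distances from that point to each station vs reported:
  SEIS-04: calculated 47.3 vs reported 47.2 → residual 0.1 km
  SEIS-05: calculated 32.9 vs reported 32.8 → residual 0.1 km
  SEIS-06: calculated 48.6 vs reported 48.5 → residual 0.1 km
  SEIS-07: calculated 117.2 vs reported 126.7 → residual 9.5 km
SEIS-04, SEIS-05, SEIS-06 are mutually consistent (residuals ≈ 0); SEIS-07 is off by 9.5 km.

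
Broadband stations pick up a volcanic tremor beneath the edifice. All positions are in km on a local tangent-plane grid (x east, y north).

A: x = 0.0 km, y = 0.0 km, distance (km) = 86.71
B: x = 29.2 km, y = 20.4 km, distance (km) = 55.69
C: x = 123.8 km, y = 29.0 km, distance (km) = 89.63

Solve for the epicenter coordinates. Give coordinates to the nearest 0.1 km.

Circle about each station: x² + y² = 86.71²; (x − 29.2)² + (y − 20.4)² = 55.69²; (x − 123.8)² + (y − 29.0)² = 89.63².
Subtracting the A equation from the B and C equations removes the quadratic terms:
58.4 x + 40.8 y = 5686.05
247.6 x + 58.0 y = 15652.53
Solving the 2×2 system: x ≈ 46.0, y ≈ 73.5 km.
Check against A (with the unrounded x, y): √(x²+y²) = 86.73 ≈ 86.71 km. ✓

(46.0, 73.5)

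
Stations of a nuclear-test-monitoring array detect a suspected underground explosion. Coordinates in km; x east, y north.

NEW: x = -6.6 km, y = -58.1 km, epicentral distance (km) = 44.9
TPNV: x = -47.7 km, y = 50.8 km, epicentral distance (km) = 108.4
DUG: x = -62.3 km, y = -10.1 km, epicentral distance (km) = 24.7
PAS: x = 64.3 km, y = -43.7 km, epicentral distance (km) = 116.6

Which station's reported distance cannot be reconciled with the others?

DUG

Solve using three stations at a time. Using NEW, TPNV, PAS (subtract circle equations pairwise → linear system) gives (x, y) ≈ (-51.5, -57.5).
Distances from that point to each station vs reported:
  NEW: calculated 44.9 vs reported 44.9 → residual 0.0 km
  TPNV: calculated 108.4 vs reported 108.4 → residual 0.0 km
  DUG: calculated 48.6 vs reported 24.7 → residual 23.9 km
  PAS: calculated 116.6 vs reported 116.6 → residual 0.0 km
NEW, TPNV, PAS are mutually consistent (residuals ≈ 0); DUG is off by 23.9 km.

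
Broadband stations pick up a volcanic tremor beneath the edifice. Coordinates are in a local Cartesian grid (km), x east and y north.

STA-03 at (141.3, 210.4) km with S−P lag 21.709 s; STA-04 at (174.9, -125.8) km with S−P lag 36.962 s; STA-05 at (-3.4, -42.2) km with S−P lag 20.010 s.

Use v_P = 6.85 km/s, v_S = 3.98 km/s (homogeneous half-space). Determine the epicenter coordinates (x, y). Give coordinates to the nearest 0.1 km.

(-53.0, 141.3)

Distance from S−P lag: d = Δt · v_P v_S / (v_P − v_S) = Δt · (6.85·3.98)/(6.85−3.98) ≈ 9.4993·Δt.
So d_STA-03 = 206.22, d_STA-04 = 351.11, d_STA-05 = 190.08 km.
Circle about each station: (x − 141.3)² + (y − 210.4)² = 206.22²; (x − 174.9)² + (y + 125.8)² = 351.11²; (x + 3.4)² + (y + 42.2)² = 190.08².
Subtracting the STA-03 equation from the STA-04 and STA-05 equations removes the quadratic terms:
67.2 x − 672.4 y = -98569.74
-289.4 x − 505.2 y = -56045.17
Solving the 2×2 system: x ≈ -53.0, y ≈ 141.3 km.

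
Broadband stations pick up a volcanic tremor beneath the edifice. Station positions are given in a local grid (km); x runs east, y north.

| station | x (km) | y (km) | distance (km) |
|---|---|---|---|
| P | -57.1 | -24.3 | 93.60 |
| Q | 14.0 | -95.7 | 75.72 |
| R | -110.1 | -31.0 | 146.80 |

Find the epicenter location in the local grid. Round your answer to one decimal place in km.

(36.5, -23.4)

Circle about each station: (x + 57.1)² + (y + 24.3)² = 93.60²; (x − 14.0)² + (y + 95.7)² = 75.72²; (x + 110.1)² + (y + 31.0)² = 146.80².
Subtracting the P equation from the Q and R equations removes the quadratic terms:
142.2 x − 142.8 y = 8531.03
-106.0 x − 13.4 y = -3557.17
Solving the 2×2 system: x ≈ 36.5, y ≈ -23.4 km.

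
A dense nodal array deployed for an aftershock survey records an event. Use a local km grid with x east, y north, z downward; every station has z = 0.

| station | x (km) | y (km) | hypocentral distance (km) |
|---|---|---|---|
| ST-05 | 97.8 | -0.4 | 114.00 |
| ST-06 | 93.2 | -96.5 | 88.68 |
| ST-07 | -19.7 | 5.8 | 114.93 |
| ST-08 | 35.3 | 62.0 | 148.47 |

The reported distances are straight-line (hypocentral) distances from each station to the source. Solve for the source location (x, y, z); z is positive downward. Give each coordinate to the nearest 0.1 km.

(36.0, -72.3, 63.3)

Each station gives a sphere (x−x_i)² + (y−y_i)² + z² = d_i² (stations at z=0).
Subtracting the ST-05 sphere from ST-06 and ST-07: z² cancels, leaving linear equations in x and y:
-9.2 x − 192.2 y = 13565.35
-235.0 x + 12.4 y = -9356.17
Solving: x ≈ 35.998, y ≈ -72.302 km (keep extra digits for the depth step; rounded: 36.0, -72.3).
Then from the ST-05 sphere: z² = 114.00² − (x − 97.8)² − (y + 0.4)² with x = 35.998, y = -72.302, so z ≈ 63.298 ≈ 63.3 km.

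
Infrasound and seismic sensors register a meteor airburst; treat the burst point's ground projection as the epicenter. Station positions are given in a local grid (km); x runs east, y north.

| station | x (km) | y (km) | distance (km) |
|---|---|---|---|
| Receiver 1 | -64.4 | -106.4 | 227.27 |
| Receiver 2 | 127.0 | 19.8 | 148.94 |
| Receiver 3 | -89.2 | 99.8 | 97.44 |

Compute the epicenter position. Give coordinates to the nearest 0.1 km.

7.8 km east, 109.1 km north

Circle about each station: (x + 64.4)² + (y + 106.4)² = 227.27²; (x − 127.0)² + (y − 19.8)² = 148.94²; (x + 89.2)² + (y − 99.8)² = 97.44².
Subtracting pairs of circle equations eliminates x²+y² and gives linear equations (the radical axes):
382.8 x + 252.4 y = 30521.25
-49.6 x + 412.4 y = 44605.46
Solving the 2×2 system: x ≈ 7.8, y ≈ 109.1 km.
Check against Receiver 1 (with the unrounded x, y): √((x + 64.4)²+(y + 106.4)²) = 227.27 ≈ 227.27 km. ✓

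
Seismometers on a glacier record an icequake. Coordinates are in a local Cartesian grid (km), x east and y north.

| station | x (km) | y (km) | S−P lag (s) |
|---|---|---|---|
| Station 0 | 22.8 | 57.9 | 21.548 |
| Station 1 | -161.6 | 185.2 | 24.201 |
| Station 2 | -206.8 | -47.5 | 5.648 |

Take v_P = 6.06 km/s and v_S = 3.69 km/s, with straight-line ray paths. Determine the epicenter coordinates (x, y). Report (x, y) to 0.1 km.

Distance from S−P lag: d = Δt · v_P v_S / (v_P − v_S) = Δt · (6.06·3.69)/(6.06−3.69) ≈ 9.4352·Δt.
So d_Station 0 = 203.31, d_Station 1 = 228.34, d_Station 2 = 53.29 km.
Circle about each station: (x − 22.8)² + (y − 57.9)² = 203.31²; (x + 161.6)² + (y − 185.2)² = 228.34²; (x + 206.8)² + (y + 47.5)² = 53.29².
Subtracting the Station 0 equation from the Station 1 and Station 2 equations removes the quadratic terms:
-368.8 x + 254.6 y = 45737.15
-459.2 x − 210.8 y = 79645.37
Solving the 2×2 system: x ≈ -153.7, y ≈ -43.0 km.
Check against Station 0 (with the unrounded x, y): √((x − 22.8)²+(y − 57.9)²) = 203.31 ≈ 203.31 km. ✓

-153.7 km east, -43.0 km north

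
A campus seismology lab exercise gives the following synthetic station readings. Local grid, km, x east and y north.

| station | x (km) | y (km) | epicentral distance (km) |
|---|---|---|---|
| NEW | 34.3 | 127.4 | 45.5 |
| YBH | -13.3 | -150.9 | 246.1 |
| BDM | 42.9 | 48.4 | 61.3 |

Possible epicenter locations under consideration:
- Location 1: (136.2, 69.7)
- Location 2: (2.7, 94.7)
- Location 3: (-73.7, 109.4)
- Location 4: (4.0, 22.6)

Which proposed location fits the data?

Location 2

For each candidate, compare |candidate − station| to the reported distance:
Location 1: residuals NEW 71.6, YBH 20.4, BDM 34.4 → max 71.6 km
Location 2: residuals NEW 0.0, YBH 0.0, BDM 0.0 → max 0.0 km
Location 3: residuals NEW 64.0, YBH 21.1, BDM 70.3 → max 70.3 km
Location 4: residuals NEW 63.6, YBH 71.7, BDM 14.6 → max 71.7 km
Only Location 2 has all residuals ≈ 0.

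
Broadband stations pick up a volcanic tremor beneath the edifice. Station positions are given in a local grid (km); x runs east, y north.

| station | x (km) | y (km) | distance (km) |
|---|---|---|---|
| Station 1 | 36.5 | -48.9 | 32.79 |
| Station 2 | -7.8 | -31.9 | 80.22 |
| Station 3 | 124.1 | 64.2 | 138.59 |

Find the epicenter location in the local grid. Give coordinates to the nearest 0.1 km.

Circle about each station: (x − 36.5)² + (y + 48.9)² = 32.79²; (x + 7.8)² + (y + 31.9)² = 80.22²; (x − 124.1)² + (y − 64.2)² = 138.59².
Subtracting pairs of circle equations eliminates x²+y² and gives linear equations (the radical axes):
-88.6 x + 34.0 y = -8005.07
175.2 x + 226.2 y = -2333.01
Solving the 2×2 system: x ≈ 66.6, y ≈ -61.9 km.
Check against Station 1 (with the unrounded x, y): √((x − 36.5)²+(y + 48.9)²) = 32.78 ≈ 32.79 km. ✓

66.6 km east, -61.9 km north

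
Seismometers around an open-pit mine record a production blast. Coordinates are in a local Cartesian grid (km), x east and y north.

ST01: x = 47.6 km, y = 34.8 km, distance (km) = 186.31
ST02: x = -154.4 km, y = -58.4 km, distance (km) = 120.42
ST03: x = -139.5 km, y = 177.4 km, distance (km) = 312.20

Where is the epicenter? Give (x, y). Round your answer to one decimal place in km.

Circle about each station: (x − 47.6)² + (y − 34.8)² = 186.31²; (x + 154.4)² + (y + 58.4)² = 120.42²; (x + 139.5)² + (y − 177.4)² = 312.20².
Subtracting the ST01 equation from the ST02 and ST03 equations removes the quadratic terms:
-404.0 x − 186.4 y = 43983.56
-374.2 x + 285.2 y = -15303.21
Solving the 2×2 system: x ≈ -52.4, y ≈ -122.4 km.

x ≈ -52.4 km, y ≈ -122.4 km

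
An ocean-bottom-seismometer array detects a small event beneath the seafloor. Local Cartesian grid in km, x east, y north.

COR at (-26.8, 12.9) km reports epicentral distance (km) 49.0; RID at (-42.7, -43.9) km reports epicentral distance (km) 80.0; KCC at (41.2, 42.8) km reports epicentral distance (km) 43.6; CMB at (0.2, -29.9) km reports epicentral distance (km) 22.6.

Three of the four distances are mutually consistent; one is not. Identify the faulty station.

CMB

Solve using three stations at a time. Using COR, RID, KCC (subtract circle equations pairwise → linear system) gives (x, y) ≈ (21.4, 4.0).
Distances from that point to each station vs reported:
  COR: calculated 49.0 vs reported 49.0 → residual 0.0 km
  RID: calculated 80.0 vs reported 80.0 → residual 0.0 km
  KCC: calculated 43.6 vs reported 43.6 → residual 0.0 km
  CMB: calculated 40.0 vs reported 22.6 → residual 17.4 km
COR, RID, KCC are mutually consistent (residuals ≈ 0); CMB is off by 17.4 km.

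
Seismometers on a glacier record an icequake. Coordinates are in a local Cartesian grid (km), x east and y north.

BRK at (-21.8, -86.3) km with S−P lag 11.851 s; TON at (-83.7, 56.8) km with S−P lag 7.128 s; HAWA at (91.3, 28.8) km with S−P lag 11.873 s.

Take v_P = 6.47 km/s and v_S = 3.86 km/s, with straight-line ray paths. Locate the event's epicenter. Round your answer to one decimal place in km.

Distance from S−P lag: d = Δt · v_P v_S / (v_P − v_S) = Δt · (6.47·3.86)/(6.47−3.86) ≈ 9.5687·Δt.
So d_BRK = 113.40, d_TON = 68.21, d_HAWA = 113.61 km.
Circle about each station: (x + 21.8)² + (y + 86.3)² = 113.40²; (x + 83.7)² + (y − 56.8)² = 68.21²; (x − 91.3)² + (y − 28.8)² = 113.61².
Subtracting pairs of circle equations eliminates x²+y² and gives linear equations (the radical axes):
-123.8 x + 286.2 y = 10515.96
226.2 x + 230.2 y = 1194.53
Solving the 2×2 system: x ≈ -22.3, y ≈ 27.1 km.
Check against BRK (with the unrounded x, y): √((x + 21.8)²+(y + 86.3)²) = 113.40 ≈ 113.40 km. ✓

x ≈ -22.3 km, y ≈ 27.1 km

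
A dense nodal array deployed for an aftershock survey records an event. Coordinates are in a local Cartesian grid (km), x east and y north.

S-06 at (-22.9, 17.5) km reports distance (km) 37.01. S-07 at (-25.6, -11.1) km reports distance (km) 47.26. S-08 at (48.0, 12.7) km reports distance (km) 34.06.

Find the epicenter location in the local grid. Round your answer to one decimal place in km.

x ≈ 14.0 km, y ≈ 14.7 km

Circle about each station: (x + 22.9)² + (y − 17.5)² = 37.01²; (x + 25.6)² + (y + 11.1)² = 47.26²; (x − 48.0)² + (y − 12.7)² = 34.06².
Subtracting the S-06 equation from the S-07 and S-08 equations removes the quadratic terms:
-5.4 x − 57.2 y = -915.86
141.8 x − 9.6 y = 1844.29
Solving the 2×2 system: x ≈ 14.0, y ≈ 14.7 km.
Check against S-06 (with the unrounded x, y): √((x + 22.9)²+(y − 17.5)²) = 37.01 ≈ 37.01 km. ✓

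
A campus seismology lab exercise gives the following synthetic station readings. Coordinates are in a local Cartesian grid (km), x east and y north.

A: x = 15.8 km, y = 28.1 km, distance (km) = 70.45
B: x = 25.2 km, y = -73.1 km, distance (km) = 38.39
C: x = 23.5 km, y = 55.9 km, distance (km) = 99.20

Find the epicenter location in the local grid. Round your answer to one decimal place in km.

x ≈ 3.7 km, y ≈ -41.3 km

Circle about each station: (x − 15.8)² + (y − 28.1)² = 70.45²; (x − 25.2)² + (y + 73.1)² = 38.39²; (x − 23.5)² + (y − 55.9)² = 99.20².
Subtracting pairs of circle equations eliminates x²+y² and gives linear equations (the radical axes):
18.8 x − 202.4 y = 8428.81
15.4 x + 55.6 y = -2239.63
Solving the 2×2 system: x ≈ 3.7, y ≈ -41.3 km.
Check against A (with the unrounded x, y): √((x − 15.8)²+(y − 28.1)²) = 70.45 ≈ 70.45 km. ✓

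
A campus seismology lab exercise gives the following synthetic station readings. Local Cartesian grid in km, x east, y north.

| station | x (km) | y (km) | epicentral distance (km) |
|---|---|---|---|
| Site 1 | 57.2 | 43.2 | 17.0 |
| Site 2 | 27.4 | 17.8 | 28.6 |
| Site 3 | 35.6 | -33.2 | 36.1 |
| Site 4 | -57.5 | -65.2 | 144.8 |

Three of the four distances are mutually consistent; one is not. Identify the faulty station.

Solve using three stations at a time. Using Site 1, Site 2, Site 4 (subtract circle equations pairwise → linear system) gives (x, y) ≈ (54.9, 26.1).
Distances from that point to each station vs reported:
  Site 1: calculated 17.2 vs reported 17.0 → residual 0.2 km
  Site 2: calculated 28.7 vs reported 28.6 → residual 0.1 km
  Site 3: calculated 62.4 vs reported 36.1 → residual 26.3 km
  Site 4: calculated 144.8 vs reported 144.8 → residual 0.0 km
Site 1, Site 2, Site 4 are mutually consistent (residuals ≈ 0); Site 3 is off by 26.3 km.

Site 3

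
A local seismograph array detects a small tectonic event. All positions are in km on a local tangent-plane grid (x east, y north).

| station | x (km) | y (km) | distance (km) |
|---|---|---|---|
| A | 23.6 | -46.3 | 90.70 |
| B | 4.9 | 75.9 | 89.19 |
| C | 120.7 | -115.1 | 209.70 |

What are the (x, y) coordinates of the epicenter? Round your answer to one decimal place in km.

x ≈ -50.5 km, y ≈ 6.0 km

Circle about each station: (x − 23.6)² + (y + 46.3)² = 90.70²; (x − 4.9)² + (y − 75.9)² = 89.19²; (x − 120.7)² + (y + 115.1)² = 209.70².
Subtracting pairs of circle equations eliminates x²+y² and gives linear equations (the radical axes):
-37.4 x + 244.4 y = 3355.80
194.2 x − 137.6 y = -10631.75
Solving the 2×2 system: x ≈ -50.5, y ≈ 6.0 km.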